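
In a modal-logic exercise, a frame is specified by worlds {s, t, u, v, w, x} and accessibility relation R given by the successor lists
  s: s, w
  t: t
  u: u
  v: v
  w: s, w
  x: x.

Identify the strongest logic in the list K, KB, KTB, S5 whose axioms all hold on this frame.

Symmetric (axiom B): yes — every pair in R has its reverse in R.
Reflexive (axiom T): yes — every world is R-related to itself.
Euclidean (axiom 5): yes — any two successors of a common world are R-related.
So F validates K, KB, KTB, S5. The strongest is S5.

S5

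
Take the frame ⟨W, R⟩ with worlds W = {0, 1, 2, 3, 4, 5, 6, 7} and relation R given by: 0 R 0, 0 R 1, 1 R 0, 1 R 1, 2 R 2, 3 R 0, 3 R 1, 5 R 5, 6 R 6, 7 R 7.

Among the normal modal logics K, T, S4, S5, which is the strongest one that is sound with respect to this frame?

Reflexive (axiom T): no — 3 is not related to itself.
Transitive (axiom 4): yes — every two-step R-path is closed by a direct edge.
Euclidean (axiom 5): yes — any two successors of a common world are R-related.
So F validates K; T would additionally require R to be reflexive. The strongest is K.

K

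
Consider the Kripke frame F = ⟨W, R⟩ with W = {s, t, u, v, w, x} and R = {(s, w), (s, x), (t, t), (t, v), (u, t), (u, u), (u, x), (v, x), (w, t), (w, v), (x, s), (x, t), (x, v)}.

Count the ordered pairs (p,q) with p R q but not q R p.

Enumerating: (s,w), (t,v), (u,t), (u,x), (w,t), (w,v), (x,t).

7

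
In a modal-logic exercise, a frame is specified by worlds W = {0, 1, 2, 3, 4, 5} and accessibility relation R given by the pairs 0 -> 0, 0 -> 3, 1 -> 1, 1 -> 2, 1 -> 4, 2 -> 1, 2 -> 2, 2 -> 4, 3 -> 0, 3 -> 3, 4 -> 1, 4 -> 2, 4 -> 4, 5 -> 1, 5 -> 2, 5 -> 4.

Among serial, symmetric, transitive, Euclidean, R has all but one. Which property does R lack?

Serial: yes — every world has a successor (e.g. 0 R 0).
Symmetric: no — 5 R 1 but not 1 R 5.
Transitive: yes — every two-step R-path is closed by a direct edge.
Euclidean: yes — any two successors of a common world are R-related.
Only symmetric fails.

symmetric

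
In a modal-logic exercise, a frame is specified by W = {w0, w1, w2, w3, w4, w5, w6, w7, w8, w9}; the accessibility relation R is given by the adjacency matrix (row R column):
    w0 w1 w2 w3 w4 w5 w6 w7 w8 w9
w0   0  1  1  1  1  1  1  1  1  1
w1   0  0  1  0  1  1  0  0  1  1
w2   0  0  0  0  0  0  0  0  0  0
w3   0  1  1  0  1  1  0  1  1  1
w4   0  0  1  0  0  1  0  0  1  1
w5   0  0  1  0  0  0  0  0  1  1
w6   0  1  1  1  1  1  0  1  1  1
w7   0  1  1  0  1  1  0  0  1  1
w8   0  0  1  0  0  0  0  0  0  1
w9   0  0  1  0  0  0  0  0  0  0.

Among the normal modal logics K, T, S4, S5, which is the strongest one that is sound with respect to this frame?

K

Reflexive (axiom T): no — w0 is not related to itself.
Transitive (axiom 4): yes — every two-step R-path is closed by a direct edge.
Euclidean (axiom 5): no — w0 R w1 and w0 R w3, but not w1 R w3.
So F validates K; T would additionally require R to be reflexive. The strongest is K.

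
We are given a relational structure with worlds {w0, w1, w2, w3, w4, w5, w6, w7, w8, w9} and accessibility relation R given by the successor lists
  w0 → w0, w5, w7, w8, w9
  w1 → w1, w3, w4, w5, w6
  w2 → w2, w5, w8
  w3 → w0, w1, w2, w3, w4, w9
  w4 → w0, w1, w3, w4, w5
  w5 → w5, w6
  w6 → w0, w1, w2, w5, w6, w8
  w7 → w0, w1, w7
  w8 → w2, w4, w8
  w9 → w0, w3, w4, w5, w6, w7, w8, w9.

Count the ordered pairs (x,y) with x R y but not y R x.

18

Enumerating: (w0,w5), (w0,w8), (w1,w5), (w2,w5), (w3,w0), (w3,w2), (w4,w0), (w4,w5), (w6,w0), (w6,w2), (w6,w8), (w7,w1), (w8,w4), (w9,w4), (w9,w5), (w9,w6), (w9,w7), (w9,w8).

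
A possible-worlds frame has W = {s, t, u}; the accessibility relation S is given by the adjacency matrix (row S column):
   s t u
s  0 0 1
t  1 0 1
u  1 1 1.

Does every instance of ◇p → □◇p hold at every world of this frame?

Axiom 5 corresponds to the accessibility relation being Euclidean.
Euclidean: no — u S s and u S t, but not s S t.

No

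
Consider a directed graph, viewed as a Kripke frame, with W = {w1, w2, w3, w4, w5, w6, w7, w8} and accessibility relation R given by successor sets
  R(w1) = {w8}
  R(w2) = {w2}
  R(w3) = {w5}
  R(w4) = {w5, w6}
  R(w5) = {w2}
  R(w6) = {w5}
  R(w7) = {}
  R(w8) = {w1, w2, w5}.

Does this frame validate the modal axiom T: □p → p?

No

By correspondence theory, T is valid on a frame iff R is reflexive.
Reflexive: no — w1 is not related to itself.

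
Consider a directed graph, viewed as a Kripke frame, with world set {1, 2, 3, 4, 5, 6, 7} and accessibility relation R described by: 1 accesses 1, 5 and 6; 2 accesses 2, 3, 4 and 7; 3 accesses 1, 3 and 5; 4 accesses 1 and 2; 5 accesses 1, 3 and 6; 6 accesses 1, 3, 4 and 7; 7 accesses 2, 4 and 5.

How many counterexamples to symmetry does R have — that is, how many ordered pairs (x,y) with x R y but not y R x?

9

Enumerating: (2,3), (3,1), (4,1), (5,6), (6,3), (6,4), (6,7), (7,4), (7,5).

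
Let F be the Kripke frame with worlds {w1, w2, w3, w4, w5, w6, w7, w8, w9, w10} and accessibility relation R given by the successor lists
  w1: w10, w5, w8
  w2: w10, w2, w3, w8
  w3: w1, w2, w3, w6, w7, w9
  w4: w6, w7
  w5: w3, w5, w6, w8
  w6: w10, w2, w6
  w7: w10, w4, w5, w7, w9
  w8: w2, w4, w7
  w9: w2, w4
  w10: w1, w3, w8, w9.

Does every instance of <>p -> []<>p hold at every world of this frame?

By correspondence theory, 5 is valid on a frame iff R is Euclidean.
Euclidean: no — w1 R w10 and w1 R w5, but not w10 R w5.

No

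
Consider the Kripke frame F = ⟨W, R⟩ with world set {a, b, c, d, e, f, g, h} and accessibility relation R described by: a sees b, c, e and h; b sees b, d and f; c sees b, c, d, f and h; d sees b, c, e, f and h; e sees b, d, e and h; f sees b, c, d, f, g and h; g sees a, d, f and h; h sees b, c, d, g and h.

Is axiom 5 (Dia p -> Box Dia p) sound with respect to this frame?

Axiom 5 corresponds to the accessibility relation being Euclidean.
Euclidean: no — a R b and a R c, but not b R c.

No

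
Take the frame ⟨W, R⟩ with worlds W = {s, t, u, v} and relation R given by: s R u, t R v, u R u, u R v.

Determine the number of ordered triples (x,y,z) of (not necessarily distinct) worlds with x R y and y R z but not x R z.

Enumerating: (s,u,v).

1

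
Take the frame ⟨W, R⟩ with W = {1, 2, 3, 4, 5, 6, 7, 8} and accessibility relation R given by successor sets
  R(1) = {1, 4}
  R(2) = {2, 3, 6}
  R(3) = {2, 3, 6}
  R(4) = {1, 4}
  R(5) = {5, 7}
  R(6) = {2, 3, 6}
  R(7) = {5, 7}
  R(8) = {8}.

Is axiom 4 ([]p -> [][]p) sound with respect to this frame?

Yes

The schema 4 characterises exactly the transitive frames.
Transitive: yes — every two-step R-path is closed by a direct edge.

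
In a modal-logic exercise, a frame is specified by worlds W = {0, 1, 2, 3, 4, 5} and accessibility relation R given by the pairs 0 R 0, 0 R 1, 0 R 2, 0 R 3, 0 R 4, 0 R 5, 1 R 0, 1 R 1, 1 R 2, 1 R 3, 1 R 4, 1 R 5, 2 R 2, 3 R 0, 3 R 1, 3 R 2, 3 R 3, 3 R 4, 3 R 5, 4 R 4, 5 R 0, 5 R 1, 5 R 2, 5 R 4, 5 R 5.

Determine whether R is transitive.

Transitive: no — 5 R 0 and 0 R 3, but not 5 R 3.

No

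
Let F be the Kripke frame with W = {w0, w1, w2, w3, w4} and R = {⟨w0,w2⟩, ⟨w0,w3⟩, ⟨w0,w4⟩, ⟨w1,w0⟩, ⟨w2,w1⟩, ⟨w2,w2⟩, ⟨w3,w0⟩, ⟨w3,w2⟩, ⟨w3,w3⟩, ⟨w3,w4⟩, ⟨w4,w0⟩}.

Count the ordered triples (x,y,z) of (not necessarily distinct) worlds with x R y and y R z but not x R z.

Enumerating: (w0,w2,w1), (w0,w3,w0), (w0,w4,w0), (w1,w0,w2), (w1,w0,w3), (w1,w0,w4), (w2,w1,w0), (w3,w2,w1), (w4,w0,w2), (w4,w0,w3), (w4,w0,w4).

11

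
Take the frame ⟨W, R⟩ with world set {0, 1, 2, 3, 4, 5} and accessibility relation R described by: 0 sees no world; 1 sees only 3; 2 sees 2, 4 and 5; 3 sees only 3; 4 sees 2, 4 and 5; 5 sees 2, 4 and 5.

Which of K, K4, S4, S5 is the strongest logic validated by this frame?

K4

Transitive (axiom 4): yes — every two-step R-path is closed by a direct edge.
Reflexive (axiom T): no — 0 is not related to itself.
Euclidean (axiom 5): yes — any two successors of a common world are R-related.
So F validates K, K4; S4 would additionally require R to be reflexive. The strongest is K4.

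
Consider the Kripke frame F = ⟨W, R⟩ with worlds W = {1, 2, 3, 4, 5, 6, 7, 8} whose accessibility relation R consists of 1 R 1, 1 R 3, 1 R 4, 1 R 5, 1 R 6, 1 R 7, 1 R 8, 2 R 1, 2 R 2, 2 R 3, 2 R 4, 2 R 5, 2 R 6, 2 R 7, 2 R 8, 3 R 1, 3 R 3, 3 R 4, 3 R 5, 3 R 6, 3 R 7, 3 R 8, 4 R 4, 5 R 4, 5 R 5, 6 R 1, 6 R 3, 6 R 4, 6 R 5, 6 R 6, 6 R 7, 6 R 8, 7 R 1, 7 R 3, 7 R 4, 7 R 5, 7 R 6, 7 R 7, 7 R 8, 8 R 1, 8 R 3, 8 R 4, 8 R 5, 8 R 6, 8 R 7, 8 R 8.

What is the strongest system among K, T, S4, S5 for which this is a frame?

Reflexive (axiom T): yes — every world is R-related to itself.
Transitive (axiom 4): yes — every two-step R-path is closed by a direct edge.
Euclidean (axiom 5): no — 1 R 4 and 1 R 3, but not 4 R 3.
So F validates K, T, S4; S5 would additionally require R to be Euclidean. The strongest is S4.

S4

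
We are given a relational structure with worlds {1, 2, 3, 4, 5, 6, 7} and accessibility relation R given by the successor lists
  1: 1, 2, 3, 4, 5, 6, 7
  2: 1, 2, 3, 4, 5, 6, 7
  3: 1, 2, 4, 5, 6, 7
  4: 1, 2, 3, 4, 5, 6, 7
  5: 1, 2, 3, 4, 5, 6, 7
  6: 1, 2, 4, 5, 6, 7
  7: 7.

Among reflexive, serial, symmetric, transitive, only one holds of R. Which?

serial

Reflexive: no — 3 is not related to itself.
Serial: yes — every world has a successor (e.g. 1 R 1).
Symmetric: no — 1 R 7 but not 7 R 1.
Transitive: no — 6 R 1 and 1 R 3, but not 6 R 3.
Only serial holds.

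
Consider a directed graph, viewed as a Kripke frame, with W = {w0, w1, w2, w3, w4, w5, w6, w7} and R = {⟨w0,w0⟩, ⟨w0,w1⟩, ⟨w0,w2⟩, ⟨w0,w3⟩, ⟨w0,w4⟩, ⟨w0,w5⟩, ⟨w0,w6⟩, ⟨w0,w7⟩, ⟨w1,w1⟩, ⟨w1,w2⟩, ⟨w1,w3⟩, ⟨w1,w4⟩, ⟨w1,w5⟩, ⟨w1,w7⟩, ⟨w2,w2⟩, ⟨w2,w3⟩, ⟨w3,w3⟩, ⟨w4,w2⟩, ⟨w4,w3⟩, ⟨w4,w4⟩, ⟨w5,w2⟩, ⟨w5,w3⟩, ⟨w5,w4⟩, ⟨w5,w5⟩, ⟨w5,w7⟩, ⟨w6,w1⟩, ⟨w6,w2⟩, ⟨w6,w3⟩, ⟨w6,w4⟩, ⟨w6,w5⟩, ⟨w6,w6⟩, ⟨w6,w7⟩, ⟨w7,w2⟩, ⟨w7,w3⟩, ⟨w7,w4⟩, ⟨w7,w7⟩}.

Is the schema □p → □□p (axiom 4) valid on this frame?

Yes

By correspondence theory, 4 is valid on a frame iff R is transitive.
Transitive: yes — every two-step R-path is closed by a direct edge.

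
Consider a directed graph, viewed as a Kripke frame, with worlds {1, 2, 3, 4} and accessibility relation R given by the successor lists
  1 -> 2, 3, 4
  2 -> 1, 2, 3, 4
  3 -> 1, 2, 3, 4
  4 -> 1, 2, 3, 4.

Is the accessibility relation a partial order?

Reflexive: no — 1 is not related to itself.
Transitive: no — 1 R 2 and 2 R 1, but not 1 R 1.
Antisymmetric: no — 1 R 2 and 2 R 1 with 1 ≠ 2.
So R is not a partial order.

No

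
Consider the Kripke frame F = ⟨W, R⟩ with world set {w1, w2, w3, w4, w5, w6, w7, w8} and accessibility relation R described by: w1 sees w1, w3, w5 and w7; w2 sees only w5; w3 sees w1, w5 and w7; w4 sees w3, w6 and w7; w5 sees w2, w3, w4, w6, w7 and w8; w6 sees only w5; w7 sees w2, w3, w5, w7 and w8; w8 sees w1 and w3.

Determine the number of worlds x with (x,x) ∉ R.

6

Enumerating: w2, w3, w4, w5, w6, w8.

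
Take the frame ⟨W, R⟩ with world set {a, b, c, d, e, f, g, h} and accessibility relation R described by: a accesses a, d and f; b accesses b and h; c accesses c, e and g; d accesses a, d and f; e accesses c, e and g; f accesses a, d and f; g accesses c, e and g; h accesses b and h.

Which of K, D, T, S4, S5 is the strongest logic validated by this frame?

Serial (axiom D): yes — every world has a successor (e.g. a R a).
Reflexive (axiom T): yes — every world is R-related to itself.
Transitive (axiom 4): yes — every two-step R-path is closed by a direct edge.
Euclidean (axiom 5): yes — any two successors of a common world are R-related.
So F validates K, D, T, S4, S5. The strongest is S5.

S5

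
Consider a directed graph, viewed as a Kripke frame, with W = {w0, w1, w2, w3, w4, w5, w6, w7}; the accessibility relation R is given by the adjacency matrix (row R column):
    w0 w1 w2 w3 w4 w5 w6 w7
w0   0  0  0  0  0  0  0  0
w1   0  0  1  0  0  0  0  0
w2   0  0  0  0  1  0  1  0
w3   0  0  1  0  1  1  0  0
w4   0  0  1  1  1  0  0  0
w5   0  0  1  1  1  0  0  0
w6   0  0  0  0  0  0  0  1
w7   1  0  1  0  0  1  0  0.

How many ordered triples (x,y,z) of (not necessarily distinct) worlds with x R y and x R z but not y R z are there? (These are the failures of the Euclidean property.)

Enumerating: (w1,w2,w2), (w2,w4,w6), (w2,w6,w4), (w2,w6,w6), (w3,w2,w2), (w3,w2,w5), (w3,w4,w5), (w3,w5,w5), (w4,w2,w2), (w4,w2,w3), (w4,w3,w3), (w5,w2,w2), … and 11 more.
Total: 23.

23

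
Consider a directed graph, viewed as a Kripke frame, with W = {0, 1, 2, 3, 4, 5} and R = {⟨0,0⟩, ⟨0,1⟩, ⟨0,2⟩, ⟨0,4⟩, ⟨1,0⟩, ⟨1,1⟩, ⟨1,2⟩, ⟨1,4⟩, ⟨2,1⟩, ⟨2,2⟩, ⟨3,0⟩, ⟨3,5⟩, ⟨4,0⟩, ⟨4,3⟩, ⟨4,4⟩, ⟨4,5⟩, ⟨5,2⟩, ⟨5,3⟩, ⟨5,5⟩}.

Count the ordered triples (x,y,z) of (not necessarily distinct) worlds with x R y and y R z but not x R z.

Enumerating: (0,4,3), (0,4,5), (1,4,3), (1,4,5), (2,1,0), (2,1,4), (3,0,1), (3,0,2), (3,0,4), (3,5,2), (3,5,3), (4,0,1), (4,0,2), (4,5,2), (5,2,1), (5,3,0).

16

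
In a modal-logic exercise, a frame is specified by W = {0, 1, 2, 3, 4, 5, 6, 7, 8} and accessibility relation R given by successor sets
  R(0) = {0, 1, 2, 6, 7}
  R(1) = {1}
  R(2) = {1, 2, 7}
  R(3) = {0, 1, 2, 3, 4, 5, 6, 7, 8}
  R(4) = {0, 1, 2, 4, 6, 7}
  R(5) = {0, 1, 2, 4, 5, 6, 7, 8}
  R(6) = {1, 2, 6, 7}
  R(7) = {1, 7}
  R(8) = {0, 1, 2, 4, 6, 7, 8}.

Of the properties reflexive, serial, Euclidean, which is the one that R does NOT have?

Reflexive: yes — every world is R-related to itself.
Serial: yes — every world has a successor (e.g. 0 R 0).
Euclidean: no — 0 R 1 and 0 R 2, but not 1 R 2.
Only Euclidean fails.

Euclidean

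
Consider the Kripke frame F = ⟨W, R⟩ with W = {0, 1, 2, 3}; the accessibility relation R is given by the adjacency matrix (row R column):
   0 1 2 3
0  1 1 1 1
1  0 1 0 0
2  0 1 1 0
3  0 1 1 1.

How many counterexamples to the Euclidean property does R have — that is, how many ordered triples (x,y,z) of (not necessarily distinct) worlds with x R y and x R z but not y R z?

10

Enumerating: (0,1,0), (0,1,2), (0,1,3), (0,2,0), (0,2,3), (0,3,0), (2,1,2), (3,1,2), (3,1,3), (3,2,3).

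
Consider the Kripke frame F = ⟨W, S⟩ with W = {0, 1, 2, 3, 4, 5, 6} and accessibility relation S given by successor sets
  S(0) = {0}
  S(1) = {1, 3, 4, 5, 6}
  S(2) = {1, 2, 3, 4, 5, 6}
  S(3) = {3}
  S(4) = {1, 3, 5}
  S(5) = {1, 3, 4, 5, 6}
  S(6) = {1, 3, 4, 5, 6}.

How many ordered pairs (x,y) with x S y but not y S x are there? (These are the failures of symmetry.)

10

Enumerating: (1,3), (2,1), (2,3), (2,4), (2,5), (2,6), (4,3), (5,3), (6,3), (6,4).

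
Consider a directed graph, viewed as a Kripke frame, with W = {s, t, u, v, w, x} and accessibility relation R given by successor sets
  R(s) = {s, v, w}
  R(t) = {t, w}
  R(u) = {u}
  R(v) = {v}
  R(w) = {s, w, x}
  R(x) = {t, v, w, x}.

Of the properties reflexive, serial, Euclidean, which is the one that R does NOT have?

Reflexive: yes — every world is R-related to itself.
Serial: yes — every world has a successor (e.g. s R s).
Euclidean: no — s R v and s R w, but not v R w.
Only Euclidean fails.

Euclidean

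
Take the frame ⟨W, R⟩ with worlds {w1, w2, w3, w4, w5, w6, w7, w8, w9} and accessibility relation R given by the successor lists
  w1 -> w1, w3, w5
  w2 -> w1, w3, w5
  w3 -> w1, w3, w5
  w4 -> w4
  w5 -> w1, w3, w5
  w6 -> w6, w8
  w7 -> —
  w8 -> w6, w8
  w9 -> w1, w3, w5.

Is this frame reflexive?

No

Reflexive: no — w2 is not related to itself.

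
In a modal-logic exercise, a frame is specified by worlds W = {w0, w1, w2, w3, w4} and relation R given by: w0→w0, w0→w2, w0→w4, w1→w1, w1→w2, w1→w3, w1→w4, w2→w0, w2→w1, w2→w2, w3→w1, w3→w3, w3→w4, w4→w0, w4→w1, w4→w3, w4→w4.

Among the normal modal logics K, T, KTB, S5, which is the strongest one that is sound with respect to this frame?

Reflexive (axiom T): yes — every world is R-related to itself.
Symmetric (axiom B): yes — every pair in R has its reverse in R.
Euclidean (axiom 5): no — w0 R w2 and w0 R w4, but not w2 R w4.
So F validates K, T, KTB; S5 would additionally require R to be Euclidean. The strongest is KTB.

KTB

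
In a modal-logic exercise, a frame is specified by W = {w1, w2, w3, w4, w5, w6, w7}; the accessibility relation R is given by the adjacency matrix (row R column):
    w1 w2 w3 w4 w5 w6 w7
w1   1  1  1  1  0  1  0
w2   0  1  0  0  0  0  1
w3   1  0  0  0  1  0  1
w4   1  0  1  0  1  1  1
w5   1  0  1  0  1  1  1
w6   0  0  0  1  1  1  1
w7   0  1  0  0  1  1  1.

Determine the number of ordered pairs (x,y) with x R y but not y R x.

7

Enumerating: (w1,w2), (w1,w6), (w3,w7), (w4,w3), (w4,w5), (w4,w7), (w5,w1).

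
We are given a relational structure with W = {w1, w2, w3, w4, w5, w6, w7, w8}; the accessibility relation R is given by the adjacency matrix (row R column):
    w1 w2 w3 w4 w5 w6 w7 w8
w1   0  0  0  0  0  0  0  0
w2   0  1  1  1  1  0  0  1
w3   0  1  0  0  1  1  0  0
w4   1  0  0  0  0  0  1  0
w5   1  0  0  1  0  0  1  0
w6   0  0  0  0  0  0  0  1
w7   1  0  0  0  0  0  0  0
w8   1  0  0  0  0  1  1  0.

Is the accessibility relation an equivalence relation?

No

Reflexive: no — w1 is not related to itself.
Symmetric: no — w2 R w4 but not w4 R w2.
Transitive: no — w2 R w3 and w3 R w6, but not w2 R w6.
So R is not an equivalence relation.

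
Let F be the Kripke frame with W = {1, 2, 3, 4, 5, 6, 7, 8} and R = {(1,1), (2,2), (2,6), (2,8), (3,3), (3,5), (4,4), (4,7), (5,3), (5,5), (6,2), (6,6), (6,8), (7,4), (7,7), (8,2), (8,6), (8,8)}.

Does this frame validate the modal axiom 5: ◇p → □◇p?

Yes

Axiom 5 corresponds to the accessibility relation being Euclidean.
Euclidean: yes — any two successors of a common world are R-related.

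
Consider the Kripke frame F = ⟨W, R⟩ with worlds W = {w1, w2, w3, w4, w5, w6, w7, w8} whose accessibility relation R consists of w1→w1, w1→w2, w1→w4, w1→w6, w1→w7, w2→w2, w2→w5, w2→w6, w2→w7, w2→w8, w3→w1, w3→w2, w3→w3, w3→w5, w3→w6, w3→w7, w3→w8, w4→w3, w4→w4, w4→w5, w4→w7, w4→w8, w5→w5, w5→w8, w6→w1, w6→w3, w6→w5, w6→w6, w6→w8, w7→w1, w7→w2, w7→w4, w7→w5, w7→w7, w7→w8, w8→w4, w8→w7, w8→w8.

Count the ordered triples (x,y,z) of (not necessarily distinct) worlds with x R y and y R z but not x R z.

Enumerating: (w1,w2,w5), (w1,w2,w8), (w1,w4,w3), (w1,w4,w5), (w1,w4,w8), (w1,w6,w3), (w1,w6,w5), (w1,w6,w8), (w1,w7,w5), (w1,w7,w8), (w2,w6,w1), (w2,w6,w3), … and 28 more.
Total: 40.

40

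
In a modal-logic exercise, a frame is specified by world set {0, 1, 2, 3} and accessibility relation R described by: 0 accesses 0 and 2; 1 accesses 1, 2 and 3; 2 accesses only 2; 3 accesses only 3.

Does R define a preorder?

Yes

Reflexive: yes — every world is R-related to itself.
Transitive: yes — every two-step R-path is closed by a direct edge.
So R is a preorder.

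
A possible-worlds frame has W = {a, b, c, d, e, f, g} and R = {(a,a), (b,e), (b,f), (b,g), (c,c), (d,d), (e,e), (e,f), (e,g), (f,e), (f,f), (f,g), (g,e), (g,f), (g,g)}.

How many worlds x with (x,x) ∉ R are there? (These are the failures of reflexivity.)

Enumerating: b.

1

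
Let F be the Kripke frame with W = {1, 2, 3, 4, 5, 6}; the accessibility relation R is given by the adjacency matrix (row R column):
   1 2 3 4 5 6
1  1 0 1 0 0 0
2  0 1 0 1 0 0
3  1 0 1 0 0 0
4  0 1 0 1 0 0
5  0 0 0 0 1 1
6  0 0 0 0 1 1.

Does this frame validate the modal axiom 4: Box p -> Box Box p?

Axiom 4 corresponds to the accessibility relation being transitive.
Transitive: yes — every two-step R-path is closed by a direct edge.

Yes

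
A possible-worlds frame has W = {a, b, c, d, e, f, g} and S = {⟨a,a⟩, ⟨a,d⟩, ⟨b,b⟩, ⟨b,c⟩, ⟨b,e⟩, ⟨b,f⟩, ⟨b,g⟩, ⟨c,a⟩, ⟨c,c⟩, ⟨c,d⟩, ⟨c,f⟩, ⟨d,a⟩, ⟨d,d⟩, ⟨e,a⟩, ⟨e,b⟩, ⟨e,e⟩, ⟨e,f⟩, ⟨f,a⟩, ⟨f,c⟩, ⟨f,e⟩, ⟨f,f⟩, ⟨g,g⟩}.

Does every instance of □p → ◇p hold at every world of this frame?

Yes

Axiom D corresponds to the accessibility relation being serial.
Serial: yes — every world has a successor (e.g. a S a).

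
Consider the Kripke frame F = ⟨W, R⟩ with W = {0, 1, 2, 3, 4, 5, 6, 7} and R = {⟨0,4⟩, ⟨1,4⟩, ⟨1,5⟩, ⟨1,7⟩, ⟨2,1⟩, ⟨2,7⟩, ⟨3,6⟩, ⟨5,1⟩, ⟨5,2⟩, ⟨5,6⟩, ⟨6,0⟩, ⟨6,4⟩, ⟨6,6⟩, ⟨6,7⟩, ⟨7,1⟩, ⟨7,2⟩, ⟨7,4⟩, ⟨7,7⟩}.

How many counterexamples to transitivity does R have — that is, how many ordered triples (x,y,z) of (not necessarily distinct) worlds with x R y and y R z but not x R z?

Enumerating: (1,5,1), (1,5,2), (1,5,6), (1,7,1), (1,7,2), (2,1,4), (2,1,5), (2,7,2), (2,7,4), (3,6,0), (3,6,4), (3,6,7), … and 10 more.
Total: 22.

22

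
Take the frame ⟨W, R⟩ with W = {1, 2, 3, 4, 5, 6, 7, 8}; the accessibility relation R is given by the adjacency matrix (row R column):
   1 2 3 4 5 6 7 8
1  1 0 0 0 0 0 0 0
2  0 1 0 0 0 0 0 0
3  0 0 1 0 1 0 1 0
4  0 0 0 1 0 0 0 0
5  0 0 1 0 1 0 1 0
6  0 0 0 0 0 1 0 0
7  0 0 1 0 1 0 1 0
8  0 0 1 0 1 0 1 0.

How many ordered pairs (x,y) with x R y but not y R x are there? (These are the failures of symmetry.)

3

Enumerating: (8,3), (8,5), (8,7).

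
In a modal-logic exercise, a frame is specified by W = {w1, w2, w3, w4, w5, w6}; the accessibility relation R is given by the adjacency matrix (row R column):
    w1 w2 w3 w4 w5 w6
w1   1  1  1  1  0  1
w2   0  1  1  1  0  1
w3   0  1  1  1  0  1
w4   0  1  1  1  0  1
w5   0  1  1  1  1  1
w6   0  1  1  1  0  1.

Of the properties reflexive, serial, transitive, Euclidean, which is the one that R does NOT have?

Reflexive: yes — every world is R-related to itself.
Serial: yes — every world has a successor (e.g. w1 R w1).
Transitive: yes — every two-step R-path is closed by a direct edge.
Euclidean: no — w1 R w2 and w1 R w1, but not w2 R w1.
Only Euclidean fails.

Euclidean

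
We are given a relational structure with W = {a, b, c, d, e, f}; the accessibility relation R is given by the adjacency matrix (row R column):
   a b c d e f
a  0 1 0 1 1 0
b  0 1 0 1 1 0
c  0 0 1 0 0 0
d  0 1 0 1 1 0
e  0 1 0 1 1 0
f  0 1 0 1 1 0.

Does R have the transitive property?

Yes

Transitive: yes — every two-step R-path is closed by a direct edge.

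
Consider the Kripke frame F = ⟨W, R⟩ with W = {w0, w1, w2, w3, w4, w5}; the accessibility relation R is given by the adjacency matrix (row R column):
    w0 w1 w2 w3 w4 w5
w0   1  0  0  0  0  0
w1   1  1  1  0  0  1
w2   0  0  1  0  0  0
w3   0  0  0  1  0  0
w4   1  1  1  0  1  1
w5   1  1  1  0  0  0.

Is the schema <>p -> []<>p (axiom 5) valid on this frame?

The schema 5 characterises exactly the Euclidean frames.
Euclidean: no — w1 R w0 and w1 R w2, but not w0 R w2.

No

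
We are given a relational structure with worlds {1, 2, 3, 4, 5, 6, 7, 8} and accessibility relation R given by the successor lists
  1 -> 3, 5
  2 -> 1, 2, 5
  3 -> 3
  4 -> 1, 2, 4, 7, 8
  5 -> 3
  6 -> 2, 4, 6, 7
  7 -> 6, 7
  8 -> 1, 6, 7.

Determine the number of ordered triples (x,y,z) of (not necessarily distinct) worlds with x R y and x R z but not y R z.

Enumerating: (1,3,5), (1,5,5), (2,1,1), (2,1,2), (2,5,1), (2,5,2), (2,5,5), (4,1,1), (4,1,2), (4,1,4), (4,1,7), (4,1,8), … and 21 more.
Total: 33.

33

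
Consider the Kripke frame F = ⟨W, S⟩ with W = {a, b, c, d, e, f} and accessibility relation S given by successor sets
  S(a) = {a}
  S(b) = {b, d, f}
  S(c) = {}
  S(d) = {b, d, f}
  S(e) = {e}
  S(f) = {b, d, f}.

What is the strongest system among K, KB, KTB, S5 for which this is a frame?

KB

Symmetric (axiom B): yes — every pair in S has its reverse in S.
Reflexive (axiom T): no — c is not related to itself.
Euclidean (axiom 5): yes — any two successors of a common world are S-related.
So F validates K, KB; KTB would additionally require S to be reflexive. The strongest is KB.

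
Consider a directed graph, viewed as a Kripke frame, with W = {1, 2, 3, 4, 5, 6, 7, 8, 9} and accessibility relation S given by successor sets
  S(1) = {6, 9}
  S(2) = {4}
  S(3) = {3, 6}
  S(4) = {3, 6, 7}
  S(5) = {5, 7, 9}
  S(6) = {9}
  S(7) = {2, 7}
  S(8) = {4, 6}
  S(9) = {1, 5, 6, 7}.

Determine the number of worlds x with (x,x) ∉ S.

6

Enumerating: 1, 2, 4, 6, 8, 9.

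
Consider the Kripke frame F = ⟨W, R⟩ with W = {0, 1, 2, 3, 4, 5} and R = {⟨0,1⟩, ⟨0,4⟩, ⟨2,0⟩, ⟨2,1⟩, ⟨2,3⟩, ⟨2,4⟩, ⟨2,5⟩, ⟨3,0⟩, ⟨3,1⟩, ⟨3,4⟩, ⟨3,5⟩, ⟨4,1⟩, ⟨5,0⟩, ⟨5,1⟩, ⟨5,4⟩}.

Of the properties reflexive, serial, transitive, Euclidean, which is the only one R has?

Reflexive: no — 0 is not related to itself.
Serial: no — 1 has no R-successor.
Transitive: yes — every two-step R-path is closed by a direct edge.
Euclidean: no — 0 R 1 and 0 R 4, but not 1 R 4.
Only transitive holds.

transitive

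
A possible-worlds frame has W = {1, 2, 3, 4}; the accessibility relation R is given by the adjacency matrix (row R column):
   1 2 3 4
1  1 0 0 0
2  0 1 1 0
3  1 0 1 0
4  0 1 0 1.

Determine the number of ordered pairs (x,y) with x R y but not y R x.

Enumerating: (2,3), (3,1), (4,2).

3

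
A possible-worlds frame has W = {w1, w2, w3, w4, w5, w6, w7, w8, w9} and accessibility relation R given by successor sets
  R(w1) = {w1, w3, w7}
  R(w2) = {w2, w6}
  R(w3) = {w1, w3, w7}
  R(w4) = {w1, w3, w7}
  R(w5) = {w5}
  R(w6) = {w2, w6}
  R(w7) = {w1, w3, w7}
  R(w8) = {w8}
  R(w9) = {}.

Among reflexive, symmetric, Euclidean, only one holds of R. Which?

Reflexive: no — w4 is not related to itself.
Symmetric: no — w4 R w1 but not w1 R w4.
Euclidean: yes — any two successors of a common world are R-related.
Only Euclidean holds.

Euclidean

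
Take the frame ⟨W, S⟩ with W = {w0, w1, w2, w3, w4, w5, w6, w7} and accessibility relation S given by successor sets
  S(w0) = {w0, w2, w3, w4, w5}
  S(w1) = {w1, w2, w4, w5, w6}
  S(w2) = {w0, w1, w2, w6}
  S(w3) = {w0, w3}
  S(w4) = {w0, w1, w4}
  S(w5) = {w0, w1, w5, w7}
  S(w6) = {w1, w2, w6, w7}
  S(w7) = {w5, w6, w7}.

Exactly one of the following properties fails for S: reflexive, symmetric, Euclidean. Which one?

Reflexive: yes — every world is S-related to itself.
Symmetric: yes — every pair in S has its reverse in S.
Euclidean: no — w0 S w2 and w0 S w3, but not w2 S w3.
Only Euclidean fails.

Euclidean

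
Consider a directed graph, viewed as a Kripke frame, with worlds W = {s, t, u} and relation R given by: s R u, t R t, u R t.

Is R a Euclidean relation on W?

No

Euclidean: no — s R u and s R u, but not u R u.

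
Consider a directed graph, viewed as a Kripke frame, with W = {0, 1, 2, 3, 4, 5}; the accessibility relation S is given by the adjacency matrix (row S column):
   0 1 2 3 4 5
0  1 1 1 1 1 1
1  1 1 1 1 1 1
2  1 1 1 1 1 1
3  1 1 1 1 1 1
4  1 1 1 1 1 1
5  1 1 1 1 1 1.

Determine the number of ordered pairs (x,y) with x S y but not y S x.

S is symmetric; there are no such tuples.

0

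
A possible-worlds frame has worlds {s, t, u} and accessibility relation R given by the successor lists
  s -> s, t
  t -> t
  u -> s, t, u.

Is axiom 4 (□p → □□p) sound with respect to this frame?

By correspondence theory, 4 is valid on a frame iff R is transitive.
Transitive: yes — every two-step R-path is closed by a direct edge.

Yes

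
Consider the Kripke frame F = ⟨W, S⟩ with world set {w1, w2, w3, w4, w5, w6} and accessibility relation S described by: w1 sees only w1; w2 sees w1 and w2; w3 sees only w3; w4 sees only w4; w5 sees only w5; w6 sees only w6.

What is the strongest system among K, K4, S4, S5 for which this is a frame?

Transitive (axiom 4): yes — every two-step S-path is closed by a direct edge.
Reflexive (axiom T): yes — every world is S-related to itself.
Euclidean (axiom 5): no — w2 S w1 and w2 S w2, but not w1 S w2.
So F validates K, K4, S4; S5 would additionally require S to be Euclidean. The strongest is S4.

S4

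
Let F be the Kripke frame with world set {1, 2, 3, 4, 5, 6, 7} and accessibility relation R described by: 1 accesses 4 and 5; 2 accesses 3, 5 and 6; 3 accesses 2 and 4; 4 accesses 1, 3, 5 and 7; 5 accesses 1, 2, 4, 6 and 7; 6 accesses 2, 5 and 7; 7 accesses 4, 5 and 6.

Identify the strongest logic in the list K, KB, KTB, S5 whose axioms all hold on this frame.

Symmetric (axiom B): yes — every pair in R has its reverse in R.
Reflexive (axiom T): no — 1 is not related to itself.
Euclidean (axiom 5): no — 2 R 3 and 2 R 5, but not 3 R 5.
So F validates K, KB; KTB would additionally require R to be reflexive. The strongest is KB.

KB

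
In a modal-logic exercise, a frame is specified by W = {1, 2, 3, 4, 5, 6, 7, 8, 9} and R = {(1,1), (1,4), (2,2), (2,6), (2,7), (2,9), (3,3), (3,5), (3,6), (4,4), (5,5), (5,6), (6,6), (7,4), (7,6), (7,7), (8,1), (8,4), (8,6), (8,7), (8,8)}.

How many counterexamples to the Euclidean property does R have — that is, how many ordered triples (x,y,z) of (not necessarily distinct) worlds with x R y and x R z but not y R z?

31

Enumerating: (1,4,1), (2,6,2), (2,6,7), (2,6,9), (2,7,2), (2,7,9), (2,9,2), (2,9,6), (2,9,7), (2,9,9), (3,5,3), (3,6,3), … and 19 more.
Total: 31.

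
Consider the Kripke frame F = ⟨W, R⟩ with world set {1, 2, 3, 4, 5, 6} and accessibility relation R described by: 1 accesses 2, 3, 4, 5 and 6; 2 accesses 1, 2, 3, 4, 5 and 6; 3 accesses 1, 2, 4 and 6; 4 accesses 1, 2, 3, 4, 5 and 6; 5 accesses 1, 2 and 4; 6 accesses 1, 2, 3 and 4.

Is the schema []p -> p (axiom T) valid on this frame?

No

By correspondence theory, T is valid on a frame iff R is reflexive.
Reflexive: no — 1 is not related to itself.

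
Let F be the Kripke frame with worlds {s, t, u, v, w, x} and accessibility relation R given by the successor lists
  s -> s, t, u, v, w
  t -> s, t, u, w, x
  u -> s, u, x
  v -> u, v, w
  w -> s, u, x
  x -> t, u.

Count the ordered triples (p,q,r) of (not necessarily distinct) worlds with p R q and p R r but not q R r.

28

Enumerating: (s,t,v), (s,u,t), (s,u,v), (s,u,w), (s,v,s), (s,v,t), (s,w,t), (s,w,v), (s,w,w), (t,s,x), (t,u,t), (t,u,w), … and 16 more.
Total: 28.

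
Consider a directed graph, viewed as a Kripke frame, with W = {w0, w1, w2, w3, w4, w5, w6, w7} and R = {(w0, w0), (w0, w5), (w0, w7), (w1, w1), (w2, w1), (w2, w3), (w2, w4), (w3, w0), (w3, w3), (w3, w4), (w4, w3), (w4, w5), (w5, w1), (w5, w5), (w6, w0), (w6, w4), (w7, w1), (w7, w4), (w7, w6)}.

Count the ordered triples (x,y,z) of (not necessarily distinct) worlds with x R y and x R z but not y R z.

27

Enumerating: (w0,w5,w0), (w0,w5,w7), (w0,w7,w0), (w0,w7,w5), (w0,w7,w7), (w2,w1,w3), (w2,w1,w4), (w2,w3,w1), (w2,w4,w1), (w2,w4,w4), (w3,w0,w3), (w3,w0,w4), … and 15 more.
Total: 27.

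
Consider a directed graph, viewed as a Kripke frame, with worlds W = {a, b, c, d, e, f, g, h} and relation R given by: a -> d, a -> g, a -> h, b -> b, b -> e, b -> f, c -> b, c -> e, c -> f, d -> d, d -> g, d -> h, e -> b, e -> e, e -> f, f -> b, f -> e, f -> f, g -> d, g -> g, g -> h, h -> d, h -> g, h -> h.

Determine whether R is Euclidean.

Euclidean: yes — any two successors of a common world are R-related.

Yes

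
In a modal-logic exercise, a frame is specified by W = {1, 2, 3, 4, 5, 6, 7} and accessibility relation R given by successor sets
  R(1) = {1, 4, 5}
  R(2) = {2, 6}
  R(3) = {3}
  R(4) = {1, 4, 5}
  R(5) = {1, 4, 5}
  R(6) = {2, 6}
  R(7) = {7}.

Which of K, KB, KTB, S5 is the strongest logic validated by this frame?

S5

Symmetric (axiom B): yes — every pair in R has its reverse in R.
Reflexive (axiom T): yes — every world is R-related to itself.
Euclidean (axiom 5): yes — any two successors of a common world are R-related.
So F validates K, KB, KTB, S5. The strongest is S5.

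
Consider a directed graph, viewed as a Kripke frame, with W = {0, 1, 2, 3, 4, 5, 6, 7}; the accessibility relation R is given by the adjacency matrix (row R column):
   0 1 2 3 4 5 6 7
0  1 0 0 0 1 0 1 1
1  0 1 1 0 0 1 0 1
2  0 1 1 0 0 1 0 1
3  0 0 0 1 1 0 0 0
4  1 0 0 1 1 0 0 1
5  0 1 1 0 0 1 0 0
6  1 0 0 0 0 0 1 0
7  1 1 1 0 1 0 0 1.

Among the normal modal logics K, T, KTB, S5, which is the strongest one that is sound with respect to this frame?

KTB

Reflexive (axiom T): yes — every world is R-related to itself.
Symmetric (axiom B): yes — every pair in R has its reverse in R.
Euclidean (axiom 5): no — 0 R 4 and 0 R 6, but not 4 R 6.
So F validates K, T, KTB; S5 would additionally require R to be Euclidean. The strongest is KTB.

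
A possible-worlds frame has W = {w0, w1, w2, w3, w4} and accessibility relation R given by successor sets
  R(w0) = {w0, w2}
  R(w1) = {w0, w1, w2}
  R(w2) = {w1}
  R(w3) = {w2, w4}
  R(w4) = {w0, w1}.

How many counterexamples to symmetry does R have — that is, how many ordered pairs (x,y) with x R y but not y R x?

Enumerating: (w0,w2), (w1,w0), (w3,w2), (w3,w4), (w4,w0), (w4,w1).

6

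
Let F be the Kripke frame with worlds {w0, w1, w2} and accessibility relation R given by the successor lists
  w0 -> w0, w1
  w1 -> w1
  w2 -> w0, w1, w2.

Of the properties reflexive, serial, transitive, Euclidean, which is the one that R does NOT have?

Euclidean

Reflexive: yes — every world is R-related to itself.
Serial: yes — every world has a successor (e.g. w0 R w0).
Transitive: yes — every two-step R-path is closed by a direct edge.
Euclidean: no — w2 R w1 and w2 R w0, but not w1 R w0.
Only Euclidean fails.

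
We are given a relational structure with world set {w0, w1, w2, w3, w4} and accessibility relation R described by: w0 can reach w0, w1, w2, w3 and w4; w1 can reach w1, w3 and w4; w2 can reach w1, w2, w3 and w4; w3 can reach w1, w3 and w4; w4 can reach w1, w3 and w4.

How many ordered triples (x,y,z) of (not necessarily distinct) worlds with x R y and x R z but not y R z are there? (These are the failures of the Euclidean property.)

Enumerating: (w0,w1,w0), (w0,w1,w2), (w0,w2,w0), (w0,w3,w0), (w0,w3,w2), (w0,w4,w0), (w0,w4,w2), (w2,w1,w2), (w2,w3,w2), (w2,w4,w2).

10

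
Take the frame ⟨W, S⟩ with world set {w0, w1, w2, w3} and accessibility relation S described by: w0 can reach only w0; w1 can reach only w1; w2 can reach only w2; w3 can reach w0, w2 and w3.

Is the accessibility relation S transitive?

Yes

Transitive: yes — every two-step S-path is closed by a direct edge.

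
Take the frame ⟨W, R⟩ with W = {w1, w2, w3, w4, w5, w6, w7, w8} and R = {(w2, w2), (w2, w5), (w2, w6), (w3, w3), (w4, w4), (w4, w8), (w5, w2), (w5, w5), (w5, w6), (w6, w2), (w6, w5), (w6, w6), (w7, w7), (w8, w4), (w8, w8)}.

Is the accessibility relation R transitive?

Transitive: yes — every two-step R-path is closed by a direct edge.

Yes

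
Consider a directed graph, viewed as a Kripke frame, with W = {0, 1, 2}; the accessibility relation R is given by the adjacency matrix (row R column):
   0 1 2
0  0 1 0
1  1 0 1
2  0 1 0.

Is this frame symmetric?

Symmetric: yes — every pair in R has its reverse in R.

Yes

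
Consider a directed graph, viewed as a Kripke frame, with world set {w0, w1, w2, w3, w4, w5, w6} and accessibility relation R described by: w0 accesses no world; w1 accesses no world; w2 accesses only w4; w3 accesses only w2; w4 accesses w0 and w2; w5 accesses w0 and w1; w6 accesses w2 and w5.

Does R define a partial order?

No

Reflexive: no — w0 is not related to itself.
Transitive: no — w2 R w4 and w4 R w0, but not w2 R w0.
Antisymmetric: no — w2 R w4 and w4 R w2 with w2 ≠ w4.
So R is not a partial order.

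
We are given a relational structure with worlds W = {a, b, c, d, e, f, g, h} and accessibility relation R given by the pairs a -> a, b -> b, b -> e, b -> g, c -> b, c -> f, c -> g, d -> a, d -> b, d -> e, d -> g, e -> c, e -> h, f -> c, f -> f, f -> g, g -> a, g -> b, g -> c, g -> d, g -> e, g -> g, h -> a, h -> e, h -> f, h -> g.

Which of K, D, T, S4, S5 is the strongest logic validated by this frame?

Serial (axiom D): yes — every world has a successor (e.g. a R a).
Reflexive (axiom T): no — c is not related to itself.
Transitive (axiom 4): no — b R e and e R c, but not b R c.
Euclidean (axiom 5): no — b R e and b R g, but not e R g.
So F validates K, D; T would additionally require R to be reflexive. The strongest is D.

D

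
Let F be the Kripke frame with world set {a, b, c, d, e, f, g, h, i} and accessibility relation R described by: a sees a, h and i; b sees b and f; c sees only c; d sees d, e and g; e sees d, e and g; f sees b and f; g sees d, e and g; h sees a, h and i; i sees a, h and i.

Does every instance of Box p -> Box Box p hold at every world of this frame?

Yes

By correspondence theory, 4 is valid on a frame iff R is transitive.
Transitive: yes — every two-step R-path is closed by a direct edge.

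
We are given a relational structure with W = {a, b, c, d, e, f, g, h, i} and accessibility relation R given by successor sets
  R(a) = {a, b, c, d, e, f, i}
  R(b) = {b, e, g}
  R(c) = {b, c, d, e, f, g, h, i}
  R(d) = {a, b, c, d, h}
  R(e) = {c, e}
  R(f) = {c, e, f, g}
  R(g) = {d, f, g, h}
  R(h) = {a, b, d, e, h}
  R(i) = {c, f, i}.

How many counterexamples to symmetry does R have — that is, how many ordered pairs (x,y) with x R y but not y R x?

Enumerating: (a,b), (a,c), (a,e), (a,f), (a,i), (b,e), (b,g), (c,b), (c,g), (c,h), (d,b), (f,e), (g,d), (g,h), (h,a), (h,b), (h,e), (i,f).

18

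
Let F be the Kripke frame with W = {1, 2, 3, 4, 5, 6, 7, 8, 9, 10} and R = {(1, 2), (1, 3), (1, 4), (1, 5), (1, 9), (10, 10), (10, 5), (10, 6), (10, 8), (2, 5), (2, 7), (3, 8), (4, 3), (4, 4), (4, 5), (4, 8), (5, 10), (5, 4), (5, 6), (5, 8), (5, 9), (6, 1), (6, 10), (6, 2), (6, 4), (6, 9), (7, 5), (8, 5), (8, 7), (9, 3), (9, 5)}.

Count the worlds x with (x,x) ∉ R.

8

Enumerating: 1, 2, 3, 5, 6, 7, 8, 9.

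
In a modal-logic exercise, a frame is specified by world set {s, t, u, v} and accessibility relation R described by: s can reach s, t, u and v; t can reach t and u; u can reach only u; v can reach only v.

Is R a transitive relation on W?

Yes

Transitive: yes — every two-step R-path is closed by a direct edge.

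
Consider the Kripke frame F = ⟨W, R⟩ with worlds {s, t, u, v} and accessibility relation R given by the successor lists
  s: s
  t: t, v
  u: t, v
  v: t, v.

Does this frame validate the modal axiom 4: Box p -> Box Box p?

Axiom 4 corresponds to the accessibility relation being transitive.
Transitive: yes — every two-step R-path is closed by a direct edge.

Yes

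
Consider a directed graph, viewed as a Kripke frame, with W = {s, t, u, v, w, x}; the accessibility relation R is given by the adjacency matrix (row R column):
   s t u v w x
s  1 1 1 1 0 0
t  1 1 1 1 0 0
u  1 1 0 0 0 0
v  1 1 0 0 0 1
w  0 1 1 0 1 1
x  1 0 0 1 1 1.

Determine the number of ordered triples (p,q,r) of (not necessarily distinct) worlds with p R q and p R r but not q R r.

24

Enumerating: (s,u,u), (s,u,v), (s,v,u), (s,v,v), (t,u,u), (t,u,v), (t,v,u), (t,v,v), (v,s,x), (v,t,x), (v,x,t), (w,t,w), … and 12 more.
Total: 24.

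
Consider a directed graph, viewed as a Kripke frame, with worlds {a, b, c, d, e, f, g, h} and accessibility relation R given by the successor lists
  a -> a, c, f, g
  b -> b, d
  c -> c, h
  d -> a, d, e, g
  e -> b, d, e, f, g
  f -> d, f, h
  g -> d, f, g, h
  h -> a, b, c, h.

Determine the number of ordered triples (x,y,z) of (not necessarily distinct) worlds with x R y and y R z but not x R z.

Enumerating: (a,c,h), (a,f,d), (a,f,h), (a,g,d), (a,g,h), (b,d,a), (b,d,e), (b,d,g), (c,h,a), (c,h,b), (d,a,c), (d,a,f), … and 21 more.
Total: 33.

33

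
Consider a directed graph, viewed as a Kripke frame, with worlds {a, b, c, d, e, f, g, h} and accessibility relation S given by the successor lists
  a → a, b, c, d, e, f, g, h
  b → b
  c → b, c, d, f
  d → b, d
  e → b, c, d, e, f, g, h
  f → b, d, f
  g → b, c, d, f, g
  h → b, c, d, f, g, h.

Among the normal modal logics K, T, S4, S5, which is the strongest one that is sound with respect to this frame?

S4

Reflexive (axiom T): yes — every world is S-related to itself.
Transitive (axiom 4): yes — every two-step S-path is closed by a direct edge.
Euclidean (axiom 5): no — a S b and a S c, but not b S c.
So F validates K, T, S4; S5 would additionally require S to be Euclidean. The strongest is S4.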